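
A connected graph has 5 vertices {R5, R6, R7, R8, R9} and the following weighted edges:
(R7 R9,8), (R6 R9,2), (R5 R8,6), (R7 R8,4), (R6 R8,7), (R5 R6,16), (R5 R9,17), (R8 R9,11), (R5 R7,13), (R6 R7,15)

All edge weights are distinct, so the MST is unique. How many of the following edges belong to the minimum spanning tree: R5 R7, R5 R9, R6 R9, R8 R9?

1

Kruskal: consider edges lightest-first.
R6 R9 (2): add. Components now {R6,R9} {R8} {R7} {R5}
R7 R8 (4): add. Components now {R6,R9} {R7,R8} {R5}
R5 R8 (6): add. Components now {R6,R9} {R5,R7,R8}
R6 R8 (7): add. Components now {R5,R6,R7,R8,R9}
MST edge set: {R6 R9, R7 R8, R5 R8, R6 R8}.
Of the listed edges, {R6 R9} are in the MST → 1.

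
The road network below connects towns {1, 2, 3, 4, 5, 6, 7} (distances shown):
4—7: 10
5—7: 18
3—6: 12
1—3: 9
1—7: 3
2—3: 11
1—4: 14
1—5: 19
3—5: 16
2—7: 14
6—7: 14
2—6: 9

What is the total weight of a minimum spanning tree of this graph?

Grow the tree from 6 using Prim:
Step 1: frontier [2—6 9, 3—6 12, 6—7 14] → take 2—6 (9); add 2.
Step 2: frontier [2—3 11, 2—7 14, 3—6 12, 6—7 14] → take 2—3 (11); add 3.
Step 3: frontier [2—7 14, 1—3 9, 3—5 16, 6—7 14] → take 1—3 (9); add 1.
Step 4: frontier [1—7 3, 1—4 14, 1—5 19, 2—7 14, 3—5 16, 6—7 14] → take 1—7 (3); add 7.
Step 5: frontier [1—4 14, 1—5 19, 3—5 16, 4—7 10, 5—7 18] → take 4—7 (10); add 4.
Step 6: frontier [1—5 19, 3—5 16, 5—7 18] → take 3—5 (16); add 5.
MST edges: 2—6, 2—3, 1—3, 1—7, 4—7, 3—5; total weight 9+11+9+3+10+16 = 58.

58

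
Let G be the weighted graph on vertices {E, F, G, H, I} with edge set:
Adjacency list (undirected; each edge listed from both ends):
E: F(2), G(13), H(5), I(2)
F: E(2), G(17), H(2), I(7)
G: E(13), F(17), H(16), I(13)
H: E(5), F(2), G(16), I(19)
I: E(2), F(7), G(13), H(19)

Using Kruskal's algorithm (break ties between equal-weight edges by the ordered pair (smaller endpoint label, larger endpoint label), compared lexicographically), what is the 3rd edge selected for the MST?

F-H

Kruskal: consider edges lightest-first.
E-F (2): add — endpoints in different components.
E-I (2): add — endpoints in different components.
F-H (2): add — endpoints in different components.
E-H (5): skip — E and H already connected.
F-I (7): skip — F and I already connected.
E-G (13): add — endpoints in different components.
The 3rd edge added is F-H.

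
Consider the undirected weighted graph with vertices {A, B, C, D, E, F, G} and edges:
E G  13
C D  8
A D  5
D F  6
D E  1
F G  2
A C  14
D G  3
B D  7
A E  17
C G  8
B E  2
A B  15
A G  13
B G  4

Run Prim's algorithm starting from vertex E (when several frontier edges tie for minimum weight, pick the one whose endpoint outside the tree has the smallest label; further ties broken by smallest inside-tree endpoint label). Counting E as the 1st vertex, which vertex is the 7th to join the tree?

C

Grow the tree from E using Prim:
Step 1: cheapest edge leaving the tree is D E (1); add D.
Step 2: cheapest edge leaving the tree is B E (2); add B.
Step 3: cheapest edge leaving the tree is D G (3); add G.
Step 4: cheapest edge leaving the tree is F G (2); add F.
Step 5: cheapest edge leaving the tree is A D (5); add A.
Step 6: cheapest edge leaving the tree is C D (8); add C.
Vertex order: E, D, B, G, F, A, C. The 7th vertex is C.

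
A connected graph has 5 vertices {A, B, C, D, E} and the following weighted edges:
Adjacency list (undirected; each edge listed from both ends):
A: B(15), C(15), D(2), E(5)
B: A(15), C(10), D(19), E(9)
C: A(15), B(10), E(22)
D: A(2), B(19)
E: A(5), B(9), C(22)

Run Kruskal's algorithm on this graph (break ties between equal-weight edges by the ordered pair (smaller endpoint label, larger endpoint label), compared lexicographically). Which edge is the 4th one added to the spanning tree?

Sort edges by weight, then run Kruskal:
A—D (2): add. Components now {A,D} {B} {C} {E}
A—E (5): add. Components now {A,D,E} {B} {C}
B—E (9): add. Components now {A,B,D,E} {C}
B—C (10): add. Components now {A,B,C,D,E}
The 4th edge added is B—C.

B-C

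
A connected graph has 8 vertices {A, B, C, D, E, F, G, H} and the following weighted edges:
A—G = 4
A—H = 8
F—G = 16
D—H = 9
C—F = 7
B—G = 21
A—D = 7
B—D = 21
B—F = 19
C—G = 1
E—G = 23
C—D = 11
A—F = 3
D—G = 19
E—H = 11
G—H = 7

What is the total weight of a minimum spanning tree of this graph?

52

Grow the tree from B using Prim:
Step 1: cheapest edge leaving the tree is B—F (19); add F.
Step 2: cheapest edge leaving the tree is A—F (3); add A.
Step 3: cheapest edge leaving the tree is A—G (4); add G.
Step 4: cheapest edge leaving the tree is C—G (1); add C.
Step 5: cheapest edge leaving the tree is A—D (7); add D.
Step 6: cheapest edge leaving the tree is G—H (7); add H.
Step 7: cheapest edge leaving the tree is E—H (11); add E.
MST edges: B—F, A—F, A—G, C—G, A—D, G—H, E—H; total weight 19+3+4+1+7+7+11 = 52.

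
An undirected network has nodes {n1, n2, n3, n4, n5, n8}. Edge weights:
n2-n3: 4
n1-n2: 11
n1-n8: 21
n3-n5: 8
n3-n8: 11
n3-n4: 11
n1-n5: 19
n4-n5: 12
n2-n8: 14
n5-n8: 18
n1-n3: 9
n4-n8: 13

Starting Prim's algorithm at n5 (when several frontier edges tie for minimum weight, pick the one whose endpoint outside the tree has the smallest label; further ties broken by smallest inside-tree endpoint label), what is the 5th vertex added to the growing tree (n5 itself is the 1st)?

Grow the tree from n5 using Prim:
Step 1: frontier [n3-n5 8, n4-n5 12, n5-n8 18, n1-n5 19] → take n3-n5 (8); add n3.
Step 2: frontier [n2-n3 4, n1-n3 9, n3-n4 11, n3-n8 11, n4-n5 12, n5-n8 18, n1-n5 19] → take n2-n3 (4); add n2.
Step 3: frontier [n1-n2 11, n2-n8 14, n1-n3 9, n3-n4 11, n3-n8 11, n4-n5 12, n5-n8 18, n1-n5 19] → take n1-n3 (9); add n1.
Step 4: frontier [n1-n8 21, n2-n8 14, n3-n4 11, n3-n8 11, n4-n5 12, n5-n8 18] → take n3-n4 (11); add n4.
Step 5: frontier [n1-n8 21, n2-n8 14, n3-n8 11, n4-n8 13, n5-n8 18] → take n3-n8 (11); add n8.
Vertex order: n5, n3, n2, n1, n4, n8. The 5th vertex is n4.

n4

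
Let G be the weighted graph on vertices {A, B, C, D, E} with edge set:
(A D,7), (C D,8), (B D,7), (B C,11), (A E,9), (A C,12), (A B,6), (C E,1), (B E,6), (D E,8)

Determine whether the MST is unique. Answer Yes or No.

Kruskal's algorithm — process edges by increasing weight (ties by edge label):
C E (1): add. Components now {A} {B} {C,E} {D}
A B (6): add. Components now {A,B} {C,E} {D}
B E (6): add. Components now {A,B,C,E} {D}
A D (7): add. Components now {A,B,C,D,E}
Non-tree edge B D has weight 7, equal to the heaviest edge on its tree cycle — swapping gives another MST of the same weight. Not unique.

No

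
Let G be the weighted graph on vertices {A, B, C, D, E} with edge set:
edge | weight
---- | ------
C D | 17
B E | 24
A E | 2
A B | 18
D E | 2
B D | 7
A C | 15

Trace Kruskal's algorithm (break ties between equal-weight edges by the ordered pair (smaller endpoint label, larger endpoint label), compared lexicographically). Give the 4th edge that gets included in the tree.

Sort edges by weight, then run Kruskal:
A E (2): add. Components now {A,E} {B} {C} {D}
D E (2): add. Components now {A,D,E} {B} {C}
B D (7): add. Components now {A,B,D,E} {C}
A C (15): add. Components now {A,B,C,D,E}
The 4th edge added is A C.

A-C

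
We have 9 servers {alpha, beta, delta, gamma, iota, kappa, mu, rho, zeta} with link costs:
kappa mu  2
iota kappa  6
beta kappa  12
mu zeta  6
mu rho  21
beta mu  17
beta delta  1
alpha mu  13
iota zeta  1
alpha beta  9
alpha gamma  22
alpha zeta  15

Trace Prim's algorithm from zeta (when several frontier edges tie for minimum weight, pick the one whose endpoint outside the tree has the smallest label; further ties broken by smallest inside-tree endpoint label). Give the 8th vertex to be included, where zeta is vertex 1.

Prim's algorithm from zeta:
Step 1: frontier [iota zeta 1, mu zeta 6, alpha zeta 15] → take iota zeta (1); add iota.
Step 2: frontier [iota kappa 6, mu zeta 6, alpha zeta 15] → take iota kappa (6); add kappa.
Step 3: frontier [kappa mu 2, beta kappa 12, mu zeta 6, alpha zeta 15] → take kappa mu (2); add mu.
Step 4: frontier [beta kappa 12, alpha mu 13, beta mu 17, mu rho 21, alpha zeta 15] → take beta kappa (12); add beta.
Step 5: frontier [beta delta 1, alpha beta 9, alpha mu 13, mu rho 21, alpha zeta 15] → take beta delta (1); add delta.
Step 6: frontier [alpha beta 9, alpha mu 13, mu rho 21, alpha zeta 15] → take alpha beta (9); add alpha.
Step 7: frontier [alpha gamma 22, mu rho 21] → take mu rho (21); add rho.
Step 8: frontier [alpha gamma 22] → take alpha gamma (22); add gamma.
Vertex order: zeta, iota, kappa, mu, beta, delta, alpha, rho, gamma. The 8th vertex is rho.

rho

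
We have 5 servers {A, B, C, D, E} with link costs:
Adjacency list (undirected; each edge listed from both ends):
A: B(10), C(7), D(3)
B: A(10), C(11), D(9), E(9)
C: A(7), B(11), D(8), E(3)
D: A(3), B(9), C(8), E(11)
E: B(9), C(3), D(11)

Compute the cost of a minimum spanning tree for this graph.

Prim's algorithm from C:
Step 1: cheapest edge leaving the tree is C-E (3); add E.
Step 2: cheapest edge leaving the tree is A-C (7); add A.
Step 3: cheapest edge leaving the tree is A-D (3); add D.
Step 4: cheapest edge leaving the tree is B-D (9); add B.
MST edges: C-E, A-C, A-D, B-D; total weight 3+7+3+9 = 22.

22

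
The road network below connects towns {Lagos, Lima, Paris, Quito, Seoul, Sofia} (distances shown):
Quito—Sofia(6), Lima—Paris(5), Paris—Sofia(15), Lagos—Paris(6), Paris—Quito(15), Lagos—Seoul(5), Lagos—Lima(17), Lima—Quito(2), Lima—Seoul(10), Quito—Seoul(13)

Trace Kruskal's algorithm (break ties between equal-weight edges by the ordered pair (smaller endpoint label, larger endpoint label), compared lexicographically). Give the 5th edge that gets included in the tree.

Kruskal's algorithm — process edges by increasing weight (ties by edge label):
Lima—Quito (2): add. Components now {Sofia} {Lagos} {Seoul} {Lima,Quito} {Paris}
Lagos—Seoul (5): add. Components now {Sofia} {Lagos,Seoul} {Lima,Quito} {Paris}
Lima—Paris (5): add. Components now {Sofia} {Lagos,Seoul} {Lima,Paris,Quito}
Lagos—Paris (6): add. Components now {Sofia} {Lagos,Lima,Paris,Quito,Seoul}
Quito—Sofia (6): add. Components now {Lagos,Lima,Paris,Quito,Seoul,Sofia}
The 5th edge added is Quito—Sofia.

Quito-Sofia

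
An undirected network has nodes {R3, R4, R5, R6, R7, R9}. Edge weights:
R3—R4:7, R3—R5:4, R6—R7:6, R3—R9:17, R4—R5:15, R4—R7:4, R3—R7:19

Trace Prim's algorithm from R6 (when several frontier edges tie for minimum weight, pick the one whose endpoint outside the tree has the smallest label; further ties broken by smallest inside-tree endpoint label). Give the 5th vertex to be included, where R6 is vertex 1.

Prim's algorithm from R6:
Step 1: cheapest edge leaving the tree is R6—R7 (6); add R7.
Step 2: cheapest edge leaving the tree is R4—R7 (4); add R4.
Step 3: cheapest edge leaving the tree is R3—R4 (7); add R3.
Step 4: cheapest edge leaving the tree is R3—R5 (4); add R5.
Step 5: cheapest edge leaving the tree is R3—R9 (17); add R9.
Vertex order: R6, R7, R4, R3, R5, R9. The 5th vertex is R5.

R5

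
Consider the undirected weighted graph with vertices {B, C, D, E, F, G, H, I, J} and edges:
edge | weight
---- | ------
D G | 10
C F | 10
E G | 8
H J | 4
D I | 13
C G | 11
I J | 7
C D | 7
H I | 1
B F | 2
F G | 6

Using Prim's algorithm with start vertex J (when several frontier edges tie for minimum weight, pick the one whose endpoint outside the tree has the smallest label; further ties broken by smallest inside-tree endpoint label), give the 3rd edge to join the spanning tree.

D-I

Grow the tree from J using Prim:
Step 1: cheapest edge leaving the tree is H J (4); add H.
Step 2: cheapest edge leaving the tree is H I (1); add I.
Step 3: cheapest edge leaving the tree is D I (13); add D.
Step 4: cheapest edge leaving the tree is C D (7); add C.
Step 5: cheapest edge leaving the tree is C F (10); add F.
Step 6: cheapest edge leaving the tree is B F (2); add B.
Step 7: cheapest edge leaving the tree is F G (6); add G.
Step 8: cheapest edge leaving the tree is E G (8); add E.
The 3rd edge added is D I.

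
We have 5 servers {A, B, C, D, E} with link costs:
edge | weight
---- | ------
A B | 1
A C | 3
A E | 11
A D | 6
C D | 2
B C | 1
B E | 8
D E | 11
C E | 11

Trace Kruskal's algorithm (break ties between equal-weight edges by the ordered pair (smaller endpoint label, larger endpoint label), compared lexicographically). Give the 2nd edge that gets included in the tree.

B-C

Sort edges by weight, then run Kruskal:
A B (1): add. Components now {A,B} {C} {D} {E}
B C (1): add. Components now {A,B,C} {D} {E}
C D (2): add. Components now {A,B,C,D} {E}
A C (3): skip — A and C already connected.
A D (6): skip — A and D already connected.
B E (8): add. Components now {A,B,C,D,E}
The 2nd edge added is B C.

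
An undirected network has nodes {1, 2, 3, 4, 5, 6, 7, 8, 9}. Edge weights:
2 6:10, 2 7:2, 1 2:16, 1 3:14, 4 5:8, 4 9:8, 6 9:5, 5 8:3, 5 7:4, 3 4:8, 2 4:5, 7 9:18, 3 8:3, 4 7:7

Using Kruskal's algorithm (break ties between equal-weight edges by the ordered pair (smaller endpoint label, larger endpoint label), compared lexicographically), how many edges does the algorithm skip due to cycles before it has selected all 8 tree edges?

Kruskal: consider edges lightest-first.
2 7 (2): add — endpoints in different components.
3 8 (3): add — endpoints in different components.
5 8 (3): add — endpoints in different components.
5 7 (4): add — endpoints in different components.
2 4 (5): add — endpoints in different components.
6 9 (5): add — endpoints in different components.
4 7 (7): skip — 4 and 7 already connected.
3 4 (8): skip — 3 and 4 already connected.
4 5 (8): skip — 4 and 5 already connected.
4 9 (8): add — endpoints in different components.
2 6 (10): skip — 2 and 6 already connected.
1 3 (14): add — endpoints in different components.
Edges rejected before the tree was complete: 4.

4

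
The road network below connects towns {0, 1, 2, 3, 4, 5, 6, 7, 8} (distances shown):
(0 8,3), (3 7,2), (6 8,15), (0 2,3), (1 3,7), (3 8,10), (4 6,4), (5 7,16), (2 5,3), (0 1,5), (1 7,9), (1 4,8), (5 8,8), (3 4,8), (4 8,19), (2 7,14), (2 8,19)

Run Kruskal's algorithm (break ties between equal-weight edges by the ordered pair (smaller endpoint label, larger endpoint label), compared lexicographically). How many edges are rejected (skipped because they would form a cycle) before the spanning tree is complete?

0

Kruskal: consider edges lightest-first.
3 7 (2): add — endpoints in different components.
0 2 (3): add — endpoints in different components.
0 8 (3): add — endpoints in different components.
2 5 (3): add — endpoints in different components.
4 6 (4): add — endpoints in different components.
0 1 (5): add — endpoints in different components.
1 3 (7): add — endpoints in different components.
1 4 (8): add — endpoints in different components.
Edges rejected before the tree was complete: 0.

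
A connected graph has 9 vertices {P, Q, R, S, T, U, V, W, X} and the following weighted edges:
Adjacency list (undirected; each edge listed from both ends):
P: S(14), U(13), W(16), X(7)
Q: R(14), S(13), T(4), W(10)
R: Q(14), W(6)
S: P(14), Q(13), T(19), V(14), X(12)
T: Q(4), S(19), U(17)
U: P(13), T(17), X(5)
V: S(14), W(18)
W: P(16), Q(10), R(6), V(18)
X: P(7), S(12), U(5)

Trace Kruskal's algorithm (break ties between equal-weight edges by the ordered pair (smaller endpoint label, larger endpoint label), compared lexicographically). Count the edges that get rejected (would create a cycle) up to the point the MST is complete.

Sort edges by weight, then run Kruskal:
Q T (4): add — endpoints in different components.
U X (5): add — endpoints in different components.
R W (6): add — endpoints in different components.
P X (7): add — endpoints in different components.
Q W (10): add — endpoints in different components.
S X (12): add — endpoints in different components.
P U (13): skip — U and P already connected.
Q S (13): add — endpoints in different components.
P S (14): skip — P and S already connected.
Q R (14): skip — R and Q already connected.
S V (14): add — endpoints in different components.
Edges rejected before the tree was complete: 3.

3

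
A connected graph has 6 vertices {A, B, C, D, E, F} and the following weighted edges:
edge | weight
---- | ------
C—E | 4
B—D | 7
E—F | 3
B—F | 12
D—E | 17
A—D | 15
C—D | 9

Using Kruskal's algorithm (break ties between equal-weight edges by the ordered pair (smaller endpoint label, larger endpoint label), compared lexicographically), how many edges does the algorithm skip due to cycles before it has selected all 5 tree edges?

Kruskal: consider edges lightest-first.
E—F (3): add. Components now {A} {B} {C} {D} {E,F}
C—E (4): add. Components now {A} {B} {C,E,F} {D}
B—D (7): add. Components now {A} {B,D} {C,E,F}
C—D (9): add. Components now {A} {B,C,D,E,F}
B—F (12): skip — B and F already connected.
A—D (15): add. Components now {A,B,C,D,E,F}
Edges rejected before the tree was complete: 1.

1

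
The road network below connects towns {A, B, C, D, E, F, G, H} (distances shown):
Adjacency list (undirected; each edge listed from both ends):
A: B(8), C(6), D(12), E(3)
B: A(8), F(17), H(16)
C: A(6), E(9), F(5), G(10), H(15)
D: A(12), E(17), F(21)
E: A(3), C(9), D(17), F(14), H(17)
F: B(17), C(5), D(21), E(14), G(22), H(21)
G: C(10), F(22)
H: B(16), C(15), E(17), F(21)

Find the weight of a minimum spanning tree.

59

Sort edges by weight, then run Kruskal:
A–E (3): add — endpoints in different components.
C–F (5): add — endpoints in different components.
A–C (6): add — endpoints in different components.
A–B (8): add — endpoints in different components.
C–E (9): skip — C and E already connected.
C–G (10): add — endpoints in different components.
A–D (12): add — endpoints in different components.
E–F (14): skip — E and F already connected.
C–H (15): add — endpoints in different components.
MST edges: A–E, C–F, A–C, A–B, C–G, A–D, C–H; total weight 3+5+6+8+10+12+15 = 59.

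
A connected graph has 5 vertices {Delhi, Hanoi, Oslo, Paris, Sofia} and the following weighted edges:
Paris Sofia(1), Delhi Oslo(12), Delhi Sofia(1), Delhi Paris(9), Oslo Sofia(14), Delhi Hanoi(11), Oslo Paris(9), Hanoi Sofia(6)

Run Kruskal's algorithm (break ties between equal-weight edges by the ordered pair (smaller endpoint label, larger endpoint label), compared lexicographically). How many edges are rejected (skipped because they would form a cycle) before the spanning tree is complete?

1

Kruskal's algorithm — process edges by increasing weight (ties by edge label):
Delhi Sofia (1): add. Components now {Oslo} {Delhi,Sofia} {Paris} {Hanoi}
Paris Sofia (1): add. Components now {Oslo} {Delhi,Paris,Sofia} {Hanoi}
Hanoi Sofia (6): add. Components now {Oslo} {Delhi,Hanoi,Paris,Sofia}
Delhi Paris (9): skip — Delhi and Paris already connected.
Oslo Paris (9): add. Components now {Delhi,Hanoi,Oslo,Paris,Sofia}
Edges rejected before the tree was complete: 1.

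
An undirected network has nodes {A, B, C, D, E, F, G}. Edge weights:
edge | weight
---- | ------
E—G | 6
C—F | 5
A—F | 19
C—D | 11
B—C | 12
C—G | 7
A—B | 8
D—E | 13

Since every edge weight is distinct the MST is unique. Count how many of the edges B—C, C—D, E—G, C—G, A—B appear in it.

Kruskal: consider edges lightest-first.
C—F (5): add — endpoints in different components.
E—G (6): add — endpoints in different components.
C—G (7): add — endpoints in different components.
A—B (8): add — endpoints in different components.
C—D (11): add — endpoints in different components.
B—C (12): add — endpoints in different components.
MST edge set: {C—F, E—G, C—G, A—B, C—D, B—C}.
Of the listed edges, {B—C, C—D, E—G, C—G, A—B} are in the MST → 5.

5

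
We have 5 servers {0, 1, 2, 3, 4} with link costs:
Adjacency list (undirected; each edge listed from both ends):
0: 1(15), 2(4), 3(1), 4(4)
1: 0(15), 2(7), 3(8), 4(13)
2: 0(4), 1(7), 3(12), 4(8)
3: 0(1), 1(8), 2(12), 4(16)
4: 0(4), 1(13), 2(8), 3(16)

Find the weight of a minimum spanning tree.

16

Prim, starting at 0.
Step 1: frontier [0-3 1, 0-2 4, 0-4 4, 0-1 15] → take 0-3 (1); add 3.
Step 2: frontier [0-2 4, 0-4 4, 0-1 15, 1-3 8, 2-3 12, 3-4 16] → take 0-2 (4); add 2.
Step 3: frontier [0-4 4, 0-1 15, 1-2 7, 2-4 8, 1-3 8, 3-4 16] → take 0-4 (4); add 4.
Step 4: frontier [0-1 15, 1-2 7, 1-3 8, 1-4 13] → take 1-2 (7); add 1.
MST edges: 0-3, 0-2, 0-4, 1-2; total weight 1+4+4+7 = 16.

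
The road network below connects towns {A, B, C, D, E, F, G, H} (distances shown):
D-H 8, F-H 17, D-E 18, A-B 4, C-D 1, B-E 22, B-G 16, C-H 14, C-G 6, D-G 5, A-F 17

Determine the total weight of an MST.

69

Prim, starting at G.
Step 1: cheapest edge leaving the tree is D-G (5); add D.
Step 2: cheapest edge leaving the tree is C-D (1); add C.
Step 3: cheapest edge leaving the tree is D-H (8); add H.
Step 4: cheapest edge leaving the tree is B-G (16); add B.
Step 5: cheapest edge leaving the tree is A-B (4); add A.
Step 6: cheapest edge leaving the tree is A-F (17); add F.
Step 7: cheapest edge leaving the tree is D-E (18); add E.
MST edges: D-G, C-D, D-H, B-G, A-B, A-F, D-E; total weight 5+1+8+16+4+17+18 = 69.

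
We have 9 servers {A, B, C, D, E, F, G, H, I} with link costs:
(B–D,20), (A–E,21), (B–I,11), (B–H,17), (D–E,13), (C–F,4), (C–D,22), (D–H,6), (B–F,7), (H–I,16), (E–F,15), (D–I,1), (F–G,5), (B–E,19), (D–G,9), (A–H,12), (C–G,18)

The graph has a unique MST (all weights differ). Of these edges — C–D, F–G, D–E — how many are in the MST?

Kruskal's algorithm — process edges by increasing weight (ties by edge label):
D–I (1): add — endpoints in different components.
C–F (4): add — endpoints in different components.
F–G (5): add — endpoints in different components.
D–H (6): add — endpoints in different components.
B–F (7): add — endpoints in different components.
D–G (9): add — endpoints in different components.
B–I (11): skip — B and I already connected.
A–H (12): add — endpoints in different components.
D–E (13): add — endpoints in different components.
MST edge set: {D–I, C–F, F–G, D–H, B–F, D–G, A–H, D–E}.
Of the listed edges, {F–G, D–E} are in the MST → 2.

2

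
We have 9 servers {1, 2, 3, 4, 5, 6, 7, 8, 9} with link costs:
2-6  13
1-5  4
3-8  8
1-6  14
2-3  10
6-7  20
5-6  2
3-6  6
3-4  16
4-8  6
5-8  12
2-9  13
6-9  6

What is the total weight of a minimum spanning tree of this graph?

Grow the tree from 4 using Prim:
Step 1: frontier [4-8 6, 3-4 16] → take 4-8 (6); add 8.
Step 2: frontier [3-4 16, 3-8 8, 5-8 12] → take 3-8 (8); add 3.
Step 3: frontier [3-6 6, 2-3 10, 5-8 12] → take 3-6 (6); add 6.
Step 4: frontier [2-3 10, 5-6 2, 6-9 6, 2-6 13, 1-6 14, 6-7 20, 5-8 12] → take 5-6 (2); add 5.
Step 5: frontier [2-3 10, 1-5 4, 6-9 6, 2-6 13, 1-6 14, 6-7 20] → take 1-5 (4); add 1.
Step 6: frontier [2-3 10, 6-9 6, 2-6 13, 6-7 20] → take 6-9 (6); add 9.
Step 7: frontier [2-3 10, 2-6 13, 6-7 20, 2-9 13] → take 2-3 (10); add 2.
Step 8: frontier [6-7 20] → take 6-7 (20); add 7.
MST edges: 4-8, 3-8, 3-6, 5-6, 1-5, 6-9, 2-3, 6-7; total weight 6+8+6+2+4+6+10+20 = 62.

62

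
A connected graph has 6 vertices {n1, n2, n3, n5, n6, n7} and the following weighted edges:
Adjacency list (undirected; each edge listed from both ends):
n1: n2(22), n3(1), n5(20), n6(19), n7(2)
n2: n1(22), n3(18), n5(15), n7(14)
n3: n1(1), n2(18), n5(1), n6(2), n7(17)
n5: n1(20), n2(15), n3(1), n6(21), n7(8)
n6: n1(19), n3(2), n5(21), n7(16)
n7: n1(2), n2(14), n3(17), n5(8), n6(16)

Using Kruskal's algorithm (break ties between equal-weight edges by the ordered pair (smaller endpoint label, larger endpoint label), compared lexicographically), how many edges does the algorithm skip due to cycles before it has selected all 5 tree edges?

1

Sort edges by weight, then run Kruskal:
n1–n3 (1): add. Components now {n2} {n6} {n7} {n1,n3} {n5}
n3–n5 (1): add. Components now {n2} {n6} {n7} {n1,n3,n5}
n1–n7 (2): add. Components now {n2} {n6} {n1,n3,n5,n7}
n3–n6 (2): add. Components now {n2} {n1,n3,n5,n6,n7}
n5–n7 (8): skip — n7 and n5 already connected.
n2–n7 (14): add. Components now {n1,n2,n3,n5,n6,n7}
Edges rejected before the tree was complete: 1.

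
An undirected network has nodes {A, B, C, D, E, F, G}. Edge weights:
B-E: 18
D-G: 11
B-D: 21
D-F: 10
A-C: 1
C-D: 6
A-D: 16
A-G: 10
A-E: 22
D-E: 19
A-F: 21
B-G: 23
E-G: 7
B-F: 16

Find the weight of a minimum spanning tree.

50

Kruskal: consider edges lightest-first.
A-C (1): add. Components now {A,C} {B} {D} {E} {F} {G}
C-D (6): add. Components now {A,C,D} {B} {E} {F} {G}
E-G (7): add. Components now {A,C,D} {B} {E,G} {F}
A-G (10): add. Components now {A,C,D,E,G} {B} {F}
D-F (10): add. Components now {A,C,D,E,F,G} {B}
D-G (11): skip — D and G already connected.
A-D (16): skip — A and D already connected.
B-F (16): add. Components now {A,B,C,D,E,F,G}
MST edges: A-C, C-D, E-G, A-G, D-F, B-F; total weight 1+6+7+10+10+16 = 50.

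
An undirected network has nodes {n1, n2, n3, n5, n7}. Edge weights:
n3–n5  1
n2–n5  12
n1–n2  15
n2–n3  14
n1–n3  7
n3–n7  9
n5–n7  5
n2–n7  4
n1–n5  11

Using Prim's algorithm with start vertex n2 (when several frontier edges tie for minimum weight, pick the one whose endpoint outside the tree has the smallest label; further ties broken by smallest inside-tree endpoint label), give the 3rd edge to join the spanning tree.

Prim's algorithm from n2:
Step 1: cheapest edge leaving the tree is n2–n7 (4); add n7.
Step 2: cheapest edge leaving the tree is n5–n7 (5); add n5.
Step 3: cheapest edge leaving the tree is n3–n5 (1); add n3.
Step 4: cheapest edge leaving the tree is n1–n3 (7); add n1.
The 3rd edge added is n3–n5.

n3-n5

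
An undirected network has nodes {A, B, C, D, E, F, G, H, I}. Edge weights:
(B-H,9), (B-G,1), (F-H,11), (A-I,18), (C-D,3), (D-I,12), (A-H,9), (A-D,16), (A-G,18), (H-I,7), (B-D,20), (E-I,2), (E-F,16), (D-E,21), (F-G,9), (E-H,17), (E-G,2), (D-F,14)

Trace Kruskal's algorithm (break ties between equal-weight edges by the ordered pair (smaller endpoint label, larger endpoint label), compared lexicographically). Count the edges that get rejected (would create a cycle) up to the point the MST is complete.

Kruskal: consider edges lightest-first.
B-G (1): add — endpoints in different components.
E-G (2): add — endpoints in different components.
E-I (2): add — endpoints in different components.
C-D (3): add — endpoints in different components.
H-I (7): add — endpoints in different components.
A-H (9): add — endpoints in different components.
B-H (9): skip — B and H already connected.
F-G (9): add — endpoints in different components.
F-H (11): skip — F and H already connected.
D-I (12): add — endpoints in different components.
Edges rejected before the tree was complete: 2.

2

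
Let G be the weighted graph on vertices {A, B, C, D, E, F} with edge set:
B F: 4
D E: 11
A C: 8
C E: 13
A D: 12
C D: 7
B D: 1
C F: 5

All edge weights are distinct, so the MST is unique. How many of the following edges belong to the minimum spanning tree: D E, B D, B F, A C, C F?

Kruskal: consider edges lightest-first.
B D (1): add. Components now {A} {B,D} {C} {E} {F}
B F (4): add. Components now {A} {B,D,F} {C} {E}
C F (5): add. Components now {A} {B,C,D,F} {E}
C D (7): skip — C and D already connected.
A C (8): add. Components now {A,B,C,D,F} {E}
D E (11): add. Components now {A,B,C,D,E,F}
MST edge set: {B D, B F, C F, A C, D E}.
Of the listed edges, {D E, B D, B F, A C, C F} are in the MST → 5.

5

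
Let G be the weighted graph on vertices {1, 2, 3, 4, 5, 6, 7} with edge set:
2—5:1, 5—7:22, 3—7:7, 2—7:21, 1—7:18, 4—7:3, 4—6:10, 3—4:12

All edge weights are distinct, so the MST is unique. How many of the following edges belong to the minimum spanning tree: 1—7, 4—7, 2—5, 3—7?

Sort edges by weight, then run Kruskal:
2—5 (1): add — endpoints in different components.
4—7 (3): add — endpoints in different components.
3—7 (7): add — endpoints in different components.
4—6 (10): add — endpoints in different components.
3—4 (12): skip — 3 and 4 already connected.
1—7 (18): add — endpoints in different components.
2—7 (21): add — endpoints in different components.
MST edge set: {2—5, 4—7, 3—7, 4—6, 1—7, 2—7}.
Of the listed edges, {1—7, 4—7, 2—5, 3—7} are in the MST → 4.

4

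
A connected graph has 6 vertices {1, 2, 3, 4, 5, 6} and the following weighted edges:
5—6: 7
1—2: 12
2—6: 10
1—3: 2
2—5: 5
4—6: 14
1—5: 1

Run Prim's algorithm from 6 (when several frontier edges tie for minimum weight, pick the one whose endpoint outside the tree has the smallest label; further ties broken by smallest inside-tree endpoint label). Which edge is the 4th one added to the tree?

2-5

Prim, starting at 6.
Step 1: cheapest edge leaving the tree is 5—6 (7); add 5.
Step 2: cheapest edge leaving the tree is 1—5 (1); add 1.
Step 3: cheapest edge leaving the tree is 1—3 (2); add 3.
Step 4: cheapest edge leaving the tree is 2—5 (5); add 2.
Step 5: cheapest edge leaving the tree is 4—6 (14); add 4.
The 4th edge added is 2—5.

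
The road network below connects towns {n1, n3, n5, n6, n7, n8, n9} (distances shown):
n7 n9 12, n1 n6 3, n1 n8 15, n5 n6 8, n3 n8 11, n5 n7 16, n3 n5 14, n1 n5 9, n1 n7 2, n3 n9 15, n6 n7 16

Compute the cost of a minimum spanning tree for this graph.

Kruskal: consider edges lightest-first.
n1 n7 (2): add — endpoints in different components.
n1 n6 (3): add — endpoints in different components.
n5 n6 (8): add — endpoints in different components.
n1 n5 (9): skip — n1 and n5 already connected.
n3 n8 (11): add — endpoints in different components.
n7 n9 (12): add — endpoints in different components.
n3 n5 (14): add — endpoints in different components.
MST edges: n1 n7, n1 n6, n5 n6, n3 n8, n7 n9, n3 n5; total weight 2+3+8+11+12+14 = 50.

50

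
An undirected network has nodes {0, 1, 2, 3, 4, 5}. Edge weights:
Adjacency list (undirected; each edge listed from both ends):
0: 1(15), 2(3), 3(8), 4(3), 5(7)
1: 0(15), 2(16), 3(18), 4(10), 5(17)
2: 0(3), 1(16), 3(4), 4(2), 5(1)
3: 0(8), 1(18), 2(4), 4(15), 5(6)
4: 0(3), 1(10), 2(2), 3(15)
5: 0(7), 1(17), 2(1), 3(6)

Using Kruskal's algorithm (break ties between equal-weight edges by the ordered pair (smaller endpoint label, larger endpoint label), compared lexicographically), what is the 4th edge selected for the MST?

Sort edges by weight, then run Kruskal:
2–5 (1): add. Components now {0} {1} {2,5} {3} {4}
2–4 (2): add. Components now {0} {1} {2,4,5} {3}
0–2 (3): add. Components now {0,2,4,5} {1} {3}
0–4 (3): skip — 0 and 4 already connected.
2–3 (4): add. Components now {0,2,3,4,5} {1}
3–5 (6): skip — 3 and 5 already connected.
0–5 (7): skip — 0 and 5 already connected.
0–3 (8): skip — 0 and 3 already connected.
1–4 (10): add. Components now {0,1,2,3,4,5}
The 4th edge added is 2–3.

2-3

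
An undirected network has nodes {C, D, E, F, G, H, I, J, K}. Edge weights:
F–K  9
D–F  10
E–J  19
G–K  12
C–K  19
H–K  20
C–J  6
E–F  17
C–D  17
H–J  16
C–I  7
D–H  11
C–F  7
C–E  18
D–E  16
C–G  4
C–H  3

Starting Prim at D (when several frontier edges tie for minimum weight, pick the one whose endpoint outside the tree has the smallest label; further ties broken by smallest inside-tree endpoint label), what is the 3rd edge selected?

Grow the tree from D using Prim:
Step 1: cheapest edge leaving the tree is D–F (10); add F.
Step 2: cheapest edge leaving the tree is C–F (7); add C.
Step 3: cheapest edge leaving the tree is C–H (3); add H.
Step 4: cheapest edge leaving the tree is C–G (4); add G.
Step 5: cheapest edge leaving the tree is C–J (6); add J.
Step 6: cheapest edge leaving the tree is C–I (7); add I.
Step 7: cheapest edge leaving the tree is F–K (9); add K.
Step 8: cheapest edge leaving the tree is D–E (16); add E.
The 3rd edge added is C–H.

C-H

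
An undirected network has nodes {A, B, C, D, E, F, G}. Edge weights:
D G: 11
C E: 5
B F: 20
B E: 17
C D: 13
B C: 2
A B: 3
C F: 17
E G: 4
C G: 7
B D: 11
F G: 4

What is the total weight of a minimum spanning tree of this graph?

Kruskal: consider edges lightest-first.
B C (2): add. Components now {A} {B,C} {D} {E} {F} {G}
A B (3): add. Components now {A,B,C} {D} {E} {F} {G}
E G (4): add. Components now {A,B,C} {D} {E,G} {F}
F G (4): add. Components now {A,B,C} {D} {E,F,G}
C E (5): add. Components now {A,B,C,E,F,G} {D}
C G (7): skip — C and G already connected.
B D (11): add. Components now {A,B,C,D,E,F,G}
MST edges: B C, A B, E G, F G, C E, B D; total weight 2+3+4+4+5+11 = 29.

29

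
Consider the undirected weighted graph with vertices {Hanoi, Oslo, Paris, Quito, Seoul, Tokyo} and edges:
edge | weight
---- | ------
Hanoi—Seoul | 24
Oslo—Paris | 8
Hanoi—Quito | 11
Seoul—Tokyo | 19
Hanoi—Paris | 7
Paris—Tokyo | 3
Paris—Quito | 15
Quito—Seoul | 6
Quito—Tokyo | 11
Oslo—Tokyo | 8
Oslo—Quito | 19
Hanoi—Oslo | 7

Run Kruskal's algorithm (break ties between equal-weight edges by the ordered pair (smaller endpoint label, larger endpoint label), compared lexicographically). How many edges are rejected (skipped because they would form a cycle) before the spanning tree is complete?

Sort edges by weight, then run Kruskal:
Paris—Tokyo (3): add. Components now {Paris,Tokyo} {Hanoi} {Quito} {Seoul} {Oslo}
Quito—Seoul (6): add. Components now {Paris,Tokyo} {Hanoi} {Quito,Seoul} {Oslo}
Hanoi—Oslo (7): add. Components now {Paris,Tokyo} {Hanoi,Oslo} {Quito,Seoul}
Hanoi—Paris (7): add. Components now {Hanoi,Oslo,Paris,Tokyo} {Quito,Seoul}
Oslo—Paris (8): skip — Paris and Oslo already connected.
Oslo—Tokyo (8): skip — Oslo and Tokyo already connected.
Hanoi—Quito (11): add. Components now {Hanoi,Oslo,Paris,Quito,Seoul,Tokyo}
Edges rejected before the tree was complete: 2.

2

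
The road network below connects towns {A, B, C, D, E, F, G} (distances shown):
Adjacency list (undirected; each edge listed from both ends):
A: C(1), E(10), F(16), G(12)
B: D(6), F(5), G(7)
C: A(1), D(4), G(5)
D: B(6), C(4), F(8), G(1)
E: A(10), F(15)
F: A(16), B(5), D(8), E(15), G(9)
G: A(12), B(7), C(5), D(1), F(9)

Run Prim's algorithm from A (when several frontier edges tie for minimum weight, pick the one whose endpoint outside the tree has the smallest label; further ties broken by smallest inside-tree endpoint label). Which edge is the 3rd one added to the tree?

Grow the tree from A using Prim:
Step 1: cheapest edge leaving the tree is A—C (1); add C.
Step 2: cheapest edge leaving the tree is C—D (4); add D.
Step 3: cheapest edge leaving the tree is D—G (1); add G.
Step 4: cheapest edge leaving the tree is B—D (6); add B.
Step 5: cheapest edge leaving the tree is B—F (5); add F.
Step 6: cheapest edge leaving the tree is A—E (10); add E.
The 3rd edge added is D—G.

D-G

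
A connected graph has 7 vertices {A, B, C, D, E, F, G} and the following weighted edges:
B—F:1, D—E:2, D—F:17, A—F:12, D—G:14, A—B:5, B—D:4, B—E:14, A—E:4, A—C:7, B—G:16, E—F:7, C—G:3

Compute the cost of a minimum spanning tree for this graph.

21

Kruskal's algorithm — process edges by increasing weight (ties by edge label):
B—F (1): add — endpoints in different components.
D—E (2): add — endpoints in different components.
C—G (3): add — endpoints in different components.
A—E (4): add — endpoints in different components.
B—D (4): add — endpoints in different components.
A—B (5): skip — A and B already connected.
A—C (7): add — endpoints in different components.
MST edges: B—F, D—E, C—G, A—E, B—D, A—C; total weight 1+2+3+4+4+7 = 21.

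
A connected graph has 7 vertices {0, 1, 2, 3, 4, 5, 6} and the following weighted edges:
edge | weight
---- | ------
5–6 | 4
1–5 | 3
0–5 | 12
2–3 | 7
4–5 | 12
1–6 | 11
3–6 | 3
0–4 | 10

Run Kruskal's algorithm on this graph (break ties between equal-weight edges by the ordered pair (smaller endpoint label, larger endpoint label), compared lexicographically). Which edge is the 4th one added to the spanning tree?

Kruskal's algorithm — process edges by increasing weight (ties by edge label):
1–5 (3): add — endpoints in different components.
3–6 (3): add — endpoints in different components.
5–6 (4): add — endpoints in different components.
2–3 (7): add — endpoints in different components.
0–4 (10): add — endpoints in different components.
1–6 (11): skip — 1 and 6 already connected.
0–5 (12): add — endpoints in different components.
The 4th edge added is 2–3.

2-3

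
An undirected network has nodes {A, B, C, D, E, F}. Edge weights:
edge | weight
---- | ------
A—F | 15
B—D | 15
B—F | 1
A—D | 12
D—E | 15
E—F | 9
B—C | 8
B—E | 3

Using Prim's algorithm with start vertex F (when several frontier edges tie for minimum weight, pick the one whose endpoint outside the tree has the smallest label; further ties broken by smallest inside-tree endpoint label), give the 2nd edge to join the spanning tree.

B-E

Prim's algorithm from F:
Step 1: cheapest edge leaving the tree is B—F (1); add B.
Step 2: cheapest edge leaving the tree is B—E (3); add E.
Step 3: cheapest edge leaving the tree is B—C (8); add C.
Step 4: cheapest edge leaving the tree is A—F (15); add A.
Step 5: cheapest edge leaving the tree is A—D (12); add D.
The 2nd edge added is B—E.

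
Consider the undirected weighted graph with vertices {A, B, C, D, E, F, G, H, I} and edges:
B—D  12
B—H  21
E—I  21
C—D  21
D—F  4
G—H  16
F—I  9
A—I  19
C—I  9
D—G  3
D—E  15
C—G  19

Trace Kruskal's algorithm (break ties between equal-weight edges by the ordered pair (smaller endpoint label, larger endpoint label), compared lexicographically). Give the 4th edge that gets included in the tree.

F-I

Kruskal: consider edges lightest-first.
D—G (3): add — endpoints in different components.
D—F (4): add — endpoints in different components.
C—I (9): add — endpoints in different components.
F—I (9): add — endpoints in different components.
B—D (12): add — endpoints in different components.
D—E (15): add — endpoints in different components.
G—H (16): add — endpoints in different components.
A—I (19): add — endpoints in different components.
The 4th edge added is F—I.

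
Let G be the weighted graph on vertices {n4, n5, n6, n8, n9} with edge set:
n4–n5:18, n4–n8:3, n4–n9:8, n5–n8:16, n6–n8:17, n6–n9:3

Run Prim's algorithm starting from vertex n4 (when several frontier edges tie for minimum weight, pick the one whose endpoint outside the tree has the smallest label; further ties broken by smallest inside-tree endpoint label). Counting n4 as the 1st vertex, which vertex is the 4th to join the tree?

n6

Grow the tree from n4 using Prim:
Step 1: cheapest edge leaving the tree is n4–n8 (3); add n8.
Step 2: cheapest edge leaving the tree is n4–n9 (8); add n9.
Step 3: cheapest edge leaving the tree is n6–n9 (3); add n6.
Step 4: cheapest edge leaving the tree is n5–n8 (16); add n5.
Vertex order: n4, n8, n9, n6, n5. The 4th vertex is n6.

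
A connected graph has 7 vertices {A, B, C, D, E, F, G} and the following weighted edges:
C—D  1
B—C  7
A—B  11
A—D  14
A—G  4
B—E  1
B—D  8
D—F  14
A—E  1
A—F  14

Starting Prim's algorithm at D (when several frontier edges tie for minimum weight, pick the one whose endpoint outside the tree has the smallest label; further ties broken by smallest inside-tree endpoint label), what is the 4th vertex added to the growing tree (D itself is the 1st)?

Prim, starting at D.
Step 1: frontier [C—D 1, B—D 8, A—D 14, D—F 14] → take C—D (1); add C.
Step 2: frontier [B—C 7, B—D 8, A—D 14, D—F 14] → take B—C (7); add B.
Step 3: frontier [B—E 1, A—B 11, A—D 14, D—F 14] → take B—E (1); add E.
Step 4: frontier [A—B 11, A—D 14, D—F 14, A—E 1] → take A—E (1); add A.
Step 5: frontier [A—G 4, A—F 14, D—F 14] → take A—G (4); add G.
Step 6: frontier [A—F 14, D—F 14] → take A—F (14); add F.
Vertex order: D, C, B, E, A, G, F. The 4th vertex is E.

E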